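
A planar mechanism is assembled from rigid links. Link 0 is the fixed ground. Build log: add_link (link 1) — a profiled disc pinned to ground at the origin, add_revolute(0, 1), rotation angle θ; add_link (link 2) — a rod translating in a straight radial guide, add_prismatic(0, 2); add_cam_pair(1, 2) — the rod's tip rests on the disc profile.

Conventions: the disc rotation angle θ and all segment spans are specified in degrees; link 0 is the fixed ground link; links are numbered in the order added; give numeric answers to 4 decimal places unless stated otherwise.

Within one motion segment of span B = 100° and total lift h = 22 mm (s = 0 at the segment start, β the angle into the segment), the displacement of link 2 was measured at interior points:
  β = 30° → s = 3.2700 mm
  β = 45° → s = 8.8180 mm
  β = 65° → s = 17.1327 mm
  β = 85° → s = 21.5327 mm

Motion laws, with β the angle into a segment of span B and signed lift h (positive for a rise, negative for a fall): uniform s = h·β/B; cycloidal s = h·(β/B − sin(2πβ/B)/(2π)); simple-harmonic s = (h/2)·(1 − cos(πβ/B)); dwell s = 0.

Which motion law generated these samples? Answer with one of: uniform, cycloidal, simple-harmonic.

candidates at β/B = r: uniform s = h·r (linear in β); cycloidal s = h·(r − sin(2πr)/(2π)); simple-harmonic s = (h/2)(1 − cos(πr))
β=30°: printed 3.2700 | uniform 6.6000, cycloidal 3.2700, simple-harmonic 4.5344
β=45°: printed 8.8180 | uniform 9.9000, cycloidal 8.8180, simple-harmonic 9.2792
β=65°: printed 17.1327 | uniform 14.3000, cycloidal 17.1327, simple-harmonic 15.9939
β=85°: printed 21.5327 | uniform 18.7000, cycloidal 21.5327, simple-harmonic 20.8011
only one law matches every sample → cycloidal

cycloidal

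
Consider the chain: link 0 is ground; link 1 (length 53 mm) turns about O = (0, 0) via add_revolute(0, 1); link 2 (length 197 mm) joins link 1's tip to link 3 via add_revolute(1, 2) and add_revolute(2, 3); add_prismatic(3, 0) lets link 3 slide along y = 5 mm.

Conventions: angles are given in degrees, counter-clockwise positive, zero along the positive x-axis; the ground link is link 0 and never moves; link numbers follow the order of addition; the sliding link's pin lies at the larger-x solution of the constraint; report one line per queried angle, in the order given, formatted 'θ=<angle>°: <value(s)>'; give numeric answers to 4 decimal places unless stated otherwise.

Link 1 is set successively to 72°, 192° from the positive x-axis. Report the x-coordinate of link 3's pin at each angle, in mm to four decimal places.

geometry: r = 53 mm, L = 197 mm, e = 5 mm
θ=72°: crank pin P = (r cos θ, r sin θ) = (16.377901, 50.405995)
θ=72°: h = r sin θ − e = 50.405995 − 5 = 45.405995
θ=72°: x = r cos θ + √(L² − h²) = 16.377901 + 191.695841 = 208.073742
θ=192°: crank pin P = (r cos θ, r sin θ) = (-51.841823, -11.019320)
θ=192°: h = r sin θ − e = -11.019320 − 5 = -16.019320
θ=192°: x = r cos θ + √(L² − h²) = -51.841823 + 196.347603 = 144.505781

θ=72°: 208.0737
θ=192°: 144.5058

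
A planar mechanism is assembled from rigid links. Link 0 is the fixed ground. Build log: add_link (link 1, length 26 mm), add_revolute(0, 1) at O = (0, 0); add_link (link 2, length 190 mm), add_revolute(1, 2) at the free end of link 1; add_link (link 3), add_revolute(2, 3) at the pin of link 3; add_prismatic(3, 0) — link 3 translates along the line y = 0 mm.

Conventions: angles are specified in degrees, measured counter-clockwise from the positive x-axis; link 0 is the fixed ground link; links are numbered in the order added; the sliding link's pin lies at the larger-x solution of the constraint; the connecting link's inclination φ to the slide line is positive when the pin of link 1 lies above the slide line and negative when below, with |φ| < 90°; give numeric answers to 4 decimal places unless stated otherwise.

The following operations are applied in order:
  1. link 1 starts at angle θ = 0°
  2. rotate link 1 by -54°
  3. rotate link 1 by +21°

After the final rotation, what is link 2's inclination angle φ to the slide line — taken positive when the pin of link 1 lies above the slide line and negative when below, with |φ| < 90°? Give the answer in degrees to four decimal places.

geometry: r = 26 mm, L = 190 mm, e = 0 mm; θ starts at 0°
rotate link 1 by -54°: θ ← 0° -54° = -54°
rotate link 1 by +21°: θ ← -54° +21° = -33°
h = r sin θ − e = -14.160615 − 0 = -14.160615
sin φ = h / L = -14.160615 / 190 = -0.07452955
φ = arcsin(-0.07452955) = -4.274192°

-4.2742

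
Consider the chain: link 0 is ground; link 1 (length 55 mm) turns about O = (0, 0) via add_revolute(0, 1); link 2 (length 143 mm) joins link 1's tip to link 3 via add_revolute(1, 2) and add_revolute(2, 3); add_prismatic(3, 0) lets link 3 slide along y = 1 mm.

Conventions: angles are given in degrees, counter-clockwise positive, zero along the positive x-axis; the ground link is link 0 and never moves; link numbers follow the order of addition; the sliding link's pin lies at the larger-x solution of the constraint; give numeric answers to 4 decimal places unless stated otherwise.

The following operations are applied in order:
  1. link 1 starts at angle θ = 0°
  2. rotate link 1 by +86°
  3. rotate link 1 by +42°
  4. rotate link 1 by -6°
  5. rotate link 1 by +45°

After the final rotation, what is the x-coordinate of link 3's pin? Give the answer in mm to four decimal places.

geometry: r = 55 mm, L = 143 mm, e = 1 mm; θ starts at 0°
rotate link 1 by +86°: θ ← 0° +86° = 86°
rotate link 1 by +42°: θ ← 86° +42° = 128°
rotate link 1 by -6°: θ ← 128° -6° = 122°
rotate link 1 by +45°: θ ← 122° +45° = 167°
crank pin P = (r cos θ, r sin θ) = (-53.590354, 12.372308)
h = r sin θ − e = 12.372308 − 1 = 11.372308
x = r cos θ + √(L² − h²) = -53.590354 + 142.547082 = 88.956729

88.9567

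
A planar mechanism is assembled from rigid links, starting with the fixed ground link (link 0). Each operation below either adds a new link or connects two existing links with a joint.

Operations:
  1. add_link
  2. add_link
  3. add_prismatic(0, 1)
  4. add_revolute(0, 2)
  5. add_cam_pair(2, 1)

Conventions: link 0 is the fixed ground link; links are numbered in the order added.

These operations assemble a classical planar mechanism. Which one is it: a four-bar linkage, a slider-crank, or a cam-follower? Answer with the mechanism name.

links: 3 (incl. ground); joints: 1 revolute, 1 prismatic, 1 higher (cam) pair, forming one closed loop
3 links, revolute + prismatic + higher pair in one loop → cam-follower

cam-follower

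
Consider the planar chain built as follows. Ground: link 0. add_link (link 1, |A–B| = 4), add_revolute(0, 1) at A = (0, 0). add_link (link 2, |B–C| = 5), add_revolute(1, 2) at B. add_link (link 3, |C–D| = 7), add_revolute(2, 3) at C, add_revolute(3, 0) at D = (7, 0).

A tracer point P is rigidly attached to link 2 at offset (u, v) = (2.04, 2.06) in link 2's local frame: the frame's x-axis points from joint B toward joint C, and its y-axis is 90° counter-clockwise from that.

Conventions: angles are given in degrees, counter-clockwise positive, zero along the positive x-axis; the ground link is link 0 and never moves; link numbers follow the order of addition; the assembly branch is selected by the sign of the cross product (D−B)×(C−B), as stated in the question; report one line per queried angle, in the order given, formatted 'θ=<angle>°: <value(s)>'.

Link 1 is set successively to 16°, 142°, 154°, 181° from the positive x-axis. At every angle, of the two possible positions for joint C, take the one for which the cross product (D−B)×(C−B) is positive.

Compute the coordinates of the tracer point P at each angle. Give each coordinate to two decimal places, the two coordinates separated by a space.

A=(0,0), D=(7.00,0)
θ=16°: B = A + 4.00·(cos16°, sin16°) = (3.8450, 1.1025)
θ=16°: |BD| = 3.3421
θ=16°: circle(B,5.00) ∩ circle(D,7.00): a=-1.9196, h=4.6168
θ=16°:   candidates: C₊=(3.5560,6.0942) cross=15.430; C₋=(0.5098,-2.6226) cross=-15.430
θ=16°:   branch + wants cross > 0 → take C=(3.5560,6.0942) (cross=15.430)
θ=16°: ex = (C−B)/|BC| = (-0.0578,0.9983); ey = (-0.9983,-0.0578)
θ=16°: P = B + 2.04·ex + 2.06·ey = (1.6706,3.0201)
θ=142°: B = A + 4.00·(cos142°, sin142°) = (-3.1520, 2.4626)
θ=142°: |BD| = 10.4465
θ=142°: circle(B,5.00) ∩ circle(D,7.00): a=4.0745, h=2.8980
θ=142°:   candidates: C₊=(1.4908,4.3184) cross=30.274; C₋=(0.1245,-1.3142) cross=-30.274
θ=142°:   branch + wants cross > 0 → take C=(1.4908,4.3184) (cross=30.274)
θ=142°: ex = (C−B)/|BC| = (0.9286,0.3712); ey = (-0.3712,0.9286)
θ=142°: P = B + 2.04·ex + 2.06·ey = (-2.0223,5.1327)
θ=154°: B = A + 4.00·(cos154°, sin154°) = (-3.5952, 1.7535)
θ=154°: |BD| = 10.7393
θ=154°: circle(B,5.00) ∩ circle(D,7.00): a=4.2523, h=2.6303
θ=154°:   candidates: C₊=(1.0295,3.6542) cross=28.247; C₋=(0.1706,-1.5358) cross=-28.247
θ=154°:   branch + wants cross > 0 → take C=(1.0295,3.6542) (cross=28.247)
θ=154°: ex = (C−B)/|BC| = (0.9249,0.3801); ey = (-0.3801,0.9249)
θ=154°: P = B + 2.04·ex + 2.06·ey = (-2.4914,4.4343)
θ=181°: B = A + 4.00·(cos181°, sin181°) = (-3.9994, -0.0698)
θ=181°: |BD| = 10.9996
θ=181°: circle(B,5.00) ∩ circle(D,7.00): a=4.4089, h=2.3584
θ=181°:   candidates: C₊=(0.3944,2.3165) cross=25.941; C₋=(0.4243,-2.4002) cross=-25.941
θ=181°:   branch + wants cross > 0 → take C=(0.3944,2.3165) (cross=25.941)
θ=181°: ex = (C−B)/|BC| = (0.8788,0.4773); ey = (-0.4773,0.8788)
θ=181°: P = B + 2.04·ex + 2.06·ey = (-3.1899,2.7141)

θ=16°: 1.67 3.02
θ=142°: -2.02 5.13
θ=154°: -2.49 4.43
θ=181°: -3.19 2.71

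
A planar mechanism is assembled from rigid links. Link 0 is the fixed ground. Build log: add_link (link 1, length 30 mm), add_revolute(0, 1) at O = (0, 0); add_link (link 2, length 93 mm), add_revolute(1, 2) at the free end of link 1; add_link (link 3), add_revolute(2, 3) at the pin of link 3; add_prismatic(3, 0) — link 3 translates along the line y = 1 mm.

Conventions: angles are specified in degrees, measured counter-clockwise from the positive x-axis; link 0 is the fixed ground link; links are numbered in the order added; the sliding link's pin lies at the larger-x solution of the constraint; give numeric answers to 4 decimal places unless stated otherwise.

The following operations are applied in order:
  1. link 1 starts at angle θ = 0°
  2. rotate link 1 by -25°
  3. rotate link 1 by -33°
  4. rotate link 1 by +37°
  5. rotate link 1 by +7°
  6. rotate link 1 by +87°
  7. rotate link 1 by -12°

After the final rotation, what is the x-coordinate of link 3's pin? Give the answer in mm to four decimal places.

geometry: r = 30 mm, L = 93 mm, e = 1 mm; θ starts at 0°
rotate link 1 by -25°: θ ← 0° -25° = -25°
rotate link 1 by -33°: θ ← -25° -33° = -58°
rotate link 1 by +37°: θ ← -58° +37° = -21°
rotate link 1 by +7°: θ ← -21° +7° = -14°
rotate link 1 by +87°: θ ← -14° +87° = 73°
rotate link 1 by -12°: θ ← 73° -12° = 61°
crank pin P = (r cos θ, r sin θ) = (14.544289, 26.238591)
h = r sin θ − e = 26.238591 − 1 = 25.238591
x = r cos θ + √(L² − h²) = 14.544289 + 89.509851 = 104.054140

104.0541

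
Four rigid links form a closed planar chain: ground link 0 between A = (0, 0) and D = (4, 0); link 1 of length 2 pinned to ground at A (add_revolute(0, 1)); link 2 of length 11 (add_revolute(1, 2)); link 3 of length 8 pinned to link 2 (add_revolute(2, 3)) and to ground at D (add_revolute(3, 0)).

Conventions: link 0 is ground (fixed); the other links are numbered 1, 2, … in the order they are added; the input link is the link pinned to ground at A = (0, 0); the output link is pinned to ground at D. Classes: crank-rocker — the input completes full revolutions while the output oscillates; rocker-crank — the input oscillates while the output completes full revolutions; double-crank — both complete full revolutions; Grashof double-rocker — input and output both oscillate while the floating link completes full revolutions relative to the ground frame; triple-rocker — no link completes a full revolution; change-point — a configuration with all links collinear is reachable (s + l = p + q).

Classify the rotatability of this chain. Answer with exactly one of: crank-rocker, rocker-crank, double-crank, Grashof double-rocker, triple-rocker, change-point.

lengths: ground=4, input=2, coupler=11, output=8
sorted: s=2 (shortest), l=11 (longest), p+q=12
s + l = 13 vs p + q = 12
s + l > p + q → non-Grashof → no link fully rotates → triple-rocker

triple-rocker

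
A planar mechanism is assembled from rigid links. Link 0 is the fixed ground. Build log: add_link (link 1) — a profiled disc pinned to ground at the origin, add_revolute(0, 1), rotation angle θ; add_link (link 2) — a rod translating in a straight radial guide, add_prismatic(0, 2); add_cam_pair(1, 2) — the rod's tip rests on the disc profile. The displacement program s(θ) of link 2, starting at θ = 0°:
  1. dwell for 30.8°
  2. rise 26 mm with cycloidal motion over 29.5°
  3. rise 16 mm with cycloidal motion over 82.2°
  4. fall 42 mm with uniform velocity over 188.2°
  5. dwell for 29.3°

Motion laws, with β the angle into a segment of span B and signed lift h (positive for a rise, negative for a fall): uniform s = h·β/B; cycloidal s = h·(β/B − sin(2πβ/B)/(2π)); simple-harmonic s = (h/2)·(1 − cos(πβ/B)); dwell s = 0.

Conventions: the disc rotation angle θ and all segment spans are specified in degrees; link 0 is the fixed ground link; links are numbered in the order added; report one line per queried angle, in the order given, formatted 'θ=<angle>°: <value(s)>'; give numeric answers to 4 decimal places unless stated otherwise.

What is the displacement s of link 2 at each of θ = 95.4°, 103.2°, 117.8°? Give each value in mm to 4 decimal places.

seg 1 [0°–30.8°] dwell: s stays 0.0000
seg 2 [30.8°–60.3°] cycloidal, h=26: full span → s += 26 → s = 26.0000
seg 3 [60.3°–142.5°] cycloidal, h=16: θ=95.4° here. β=35.1, B=82.2. 16·(0.4270 − sin(2π·0.4270)/(2π)) = 5.7047 → s = 31.7047
seg 3 [60.3°–142.5°] cycloidal, h=16: θ=103.2° here. β=42.9, B=82.2. 16·(0.5219 − sin(2π·0.5219)/(2π)) = 8.6996 → s = 34.6996
seg 3 [60.3°–142.5°] cycloidal, h=16: θ=117.8° here. β=57.5, B=82.2. 16·(0.6995 − sin(2π·0.6995)/(2π)) = 13.6116 → s = 39.6116

θ=95.4°: 31.7047
θ=103.2°: 34.6996
θ=117.8°: 39.6116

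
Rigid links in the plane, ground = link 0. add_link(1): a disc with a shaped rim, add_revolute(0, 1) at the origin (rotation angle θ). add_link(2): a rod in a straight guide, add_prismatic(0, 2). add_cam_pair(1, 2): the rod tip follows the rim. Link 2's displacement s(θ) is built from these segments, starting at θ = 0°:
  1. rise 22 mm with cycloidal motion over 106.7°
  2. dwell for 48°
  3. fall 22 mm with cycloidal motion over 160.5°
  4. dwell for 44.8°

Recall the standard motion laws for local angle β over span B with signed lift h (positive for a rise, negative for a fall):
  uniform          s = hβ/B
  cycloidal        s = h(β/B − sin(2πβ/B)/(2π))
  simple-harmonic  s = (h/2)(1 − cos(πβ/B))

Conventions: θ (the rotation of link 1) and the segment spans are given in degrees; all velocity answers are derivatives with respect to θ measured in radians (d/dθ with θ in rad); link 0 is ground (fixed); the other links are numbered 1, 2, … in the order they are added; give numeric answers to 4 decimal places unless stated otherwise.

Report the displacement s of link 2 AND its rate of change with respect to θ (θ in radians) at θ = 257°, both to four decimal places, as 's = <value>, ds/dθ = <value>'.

segment 1 (0° to 106.7°, cycloidal, h = 22) is passed completely: s = 0.0000 + (22) = 22.0000
segment 2 (106.7° to 154.7°, dwell): s unchanged at 22.0000
θ = 257° falls in segment 3 (154.7° to 315.2°, cycloidal, h = -22): β = 257 − 154.7 = 102.3°, B = 160.5°; Δs = -22·(0.6374 − sin(2π·0.6374)/(2π)) = -16.6833; s = 22.0000 − 16.6833 = 5.3167
velocity in seg [154.7°–315.2°] (cycloidal), θ in radians: β = 102.3° = 1.7855 rad, B = 160.5° = 2.8013 rad; ds/dθ = (h/B)(1 − cos(2πβ/B)) = ((-22)/2.8013)(1 − cos(2π·0.6374)) = -12.958532 mm/rad

s = 5.3167, ds/dθ = -12.9585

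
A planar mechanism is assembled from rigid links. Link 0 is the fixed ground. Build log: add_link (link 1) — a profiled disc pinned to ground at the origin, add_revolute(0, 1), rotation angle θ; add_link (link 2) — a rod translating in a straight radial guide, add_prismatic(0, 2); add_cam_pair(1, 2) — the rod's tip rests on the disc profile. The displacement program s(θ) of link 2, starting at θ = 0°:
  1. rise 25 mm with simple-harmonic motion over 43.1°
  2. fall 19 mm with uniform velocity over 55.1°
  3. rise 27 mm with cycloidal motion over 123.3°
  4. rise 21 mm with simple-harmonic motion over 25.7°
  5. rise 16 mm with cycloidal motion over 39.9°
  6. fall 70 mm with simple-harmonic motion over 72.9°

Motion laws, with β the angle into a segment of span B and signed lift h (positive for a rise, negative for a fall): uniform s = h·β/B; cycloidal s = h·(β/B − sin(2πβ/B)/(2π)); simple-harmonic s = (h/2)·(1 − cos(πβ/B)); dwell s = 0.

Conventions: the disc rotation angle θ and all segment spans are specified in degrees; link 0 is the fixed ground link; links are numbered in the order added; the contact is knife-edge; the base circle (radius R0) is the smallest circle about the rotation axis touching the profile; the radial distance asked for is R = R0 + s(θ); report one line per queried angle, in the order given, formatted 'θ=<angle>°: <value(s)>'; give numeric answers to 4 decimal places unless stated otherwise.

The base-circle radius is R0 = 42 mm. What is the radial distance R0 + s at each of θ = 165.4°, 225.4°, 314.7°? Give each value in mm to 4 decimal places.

seg 1 [0°–43.1°] simple-harmonic, h=25: full span → s += 25 → s = 25.0000
seg 2 [43.1°–98.2°] uniform, h=-19: full span → s += -19 → s = 6.0000
seg 3 [98.2°–221.5°] cycloidal, h=27: θ=165.4° here. β=67.2, B=123.3. 27·(0.5450 − sin(2π·0.5450)/(2π)) = 15.9145 → s = 21.9145
seg 3 [98.2°–221.5°] cycloidal, h=27: full span → s += 27 → s = 33.0000
seg 4 [221.5°–247.2°] simple-harmonic, h=21: θ=225.4° here. β=3.9, B=25.7. 21/2·(1 − cos(π·0.1518)) = 1.1708 → s = 34.1708
seg 4 [221.5°–247.2°] simple-harmonic, h=21: full span → s += 21 → s = 54.0000
seg 5 [247.2°–287.1°] cycloidal, h=16: full span → s += 16 → s = 70.0000
seg 6 [287.1°–360°] simple-harmonic, h=-70: θ=314.7° here. β=27.6, B=72.9. -70/2·(1 − cos(π·0.3786)) = -21.9727 → s = 48.0273
θ=165.4°: R = R0 + s = 42 + 21.9145 = 63.9145
θ=225.4°: R = R0 + s = 42 + 34.1708 = 76.1708
θ=314.7°: R = R0 + s = 42 + 48.0273 = 90.0273

θ=165.4°: 63.9145
θ=225.4°: 76.1708
θ=314.7°: 90.0273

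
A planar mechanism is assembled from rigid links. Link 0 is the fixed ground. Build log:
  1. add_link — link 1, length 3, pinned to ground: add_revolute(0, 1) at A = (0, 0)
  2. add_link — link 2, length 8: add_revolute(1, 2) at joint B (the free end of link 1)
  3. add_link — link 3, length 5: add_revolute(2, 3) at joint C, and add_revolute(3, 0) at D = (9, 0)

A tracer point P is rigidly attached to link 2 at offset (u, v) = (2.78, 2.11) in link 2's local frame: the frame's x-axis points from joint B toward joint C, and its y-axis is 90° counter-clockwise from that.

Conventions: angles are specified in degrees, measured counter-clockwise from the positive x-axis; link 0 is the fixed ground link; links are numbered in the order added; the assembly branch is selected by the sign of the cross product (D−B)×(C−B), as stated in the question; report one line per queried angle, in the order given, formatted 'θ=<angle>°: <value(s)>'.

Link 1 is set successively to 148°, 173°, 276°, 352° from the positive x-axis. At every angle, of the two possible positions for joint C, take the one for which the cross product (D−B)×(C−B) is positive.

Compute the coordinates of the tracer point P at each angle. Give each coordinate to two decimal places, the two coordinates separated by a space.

A=(0,0), D=(9.00,0)
θ=148°: B = A + 3.00·(cos148°, sin148°) = (-2.5441, 1.5898)
θ=148°: |BD| = 11.6531
θ=148°: circle(B,8.00) ∩ circle(D,5.00): a=7.4999, h=2.7841
θ=148°:   candidates: C₊=(5.2655,3.3247) cross=32.443; C₋=(4.5058,-2.1915) cross=-32.443
θ=148°:   branch + wants cross > 0 → take C=(5.2655,3.3247) (cross=32.443)
θ=148°: ex = (C−B)/|BC| = (0.9762,0.2169); ey = (-0.2169,0.9762)
θ=148°: P = B + 2.78·ex + 2.11·ey = (-0.2879,4.2524)
θ=173°: B = A + 3.00·(cos173°, sin173°) = (-2.9776, 0.3656)
θ=173°: |BD| = 11.9832
θ=173°: circle(B,8.00) ∩ circle(D,5.00): a=7.6189, h=2.4398
θ=173°:   candidates: C₊=(4.7121,2.5718) cross=29.237; C₋=(4.5633,-2.3055) cross=-29.237
θ=173°:   branch + wants cross > 0 → take C=(4.7121,2.5718) (cross=29.237)
θ=173°: ex = (C−B)/|BC| = (0.9612,0.2758); ey = (-0.2758,0.9612)
θ=173°: P = B + 2.78·ex + 2.11·ey = (-0.8873,3.1604)
θ=276°: B = A + 3.00·(cos276°, sin276°) = (0.3136, -2.9836)
θ=276°: |BD| = 9.1845
θ=276°: circle(B,8.00) ∩ circle(D,5.00): a=6.7154, h=4.3478
θ=276°:   candidates: C₊=(5.2524,3.3099) cross=39.933; C₋=(8.0772,-4.9141) cross=-39.933
θ=276°:   branch + wants cross > 0 → take C=(5.2524,3.3099) (cross=39.933)
θ=276°: ex = (C−B)/|BC| = (0.6174,0.7867); ey = (-0.7867,0.6174)
θ=276°: P = B + 2.78·ex + 2.11·ey = (0.3699,0.5060)
θ=352°: B = A + 3.00·(cos352°, sin352°) = (2.9708, -0.4175)
θ=352°: |BD| = 6.0436
θ=352°: circle(B,8.00) ∩ circle(D,5.00): a=6.2484, h=4.9958
θ=352°:   candidates: C₊=(8.8591,4.9980) cross=30.193; C₋=(9.5494,-4.9697) cross=-30.193
θ=352°:   branch + wants cross > 0 → take C=(8.8591,4.9980) (cross=30.193)
θ=352°: ex = (C−B)/|BC| = (0.7360,0.6769); ey = (-0.6769,0.7360)
θ=352°: P = B + 2.78·ex + 2.11·ey = (3.5886,3.0174)

θ=148°: -0.29 4.25
θ=173°: -0.89 3.16
θ=276°: 0.37 0.51
θ=352°: 3.59 3.02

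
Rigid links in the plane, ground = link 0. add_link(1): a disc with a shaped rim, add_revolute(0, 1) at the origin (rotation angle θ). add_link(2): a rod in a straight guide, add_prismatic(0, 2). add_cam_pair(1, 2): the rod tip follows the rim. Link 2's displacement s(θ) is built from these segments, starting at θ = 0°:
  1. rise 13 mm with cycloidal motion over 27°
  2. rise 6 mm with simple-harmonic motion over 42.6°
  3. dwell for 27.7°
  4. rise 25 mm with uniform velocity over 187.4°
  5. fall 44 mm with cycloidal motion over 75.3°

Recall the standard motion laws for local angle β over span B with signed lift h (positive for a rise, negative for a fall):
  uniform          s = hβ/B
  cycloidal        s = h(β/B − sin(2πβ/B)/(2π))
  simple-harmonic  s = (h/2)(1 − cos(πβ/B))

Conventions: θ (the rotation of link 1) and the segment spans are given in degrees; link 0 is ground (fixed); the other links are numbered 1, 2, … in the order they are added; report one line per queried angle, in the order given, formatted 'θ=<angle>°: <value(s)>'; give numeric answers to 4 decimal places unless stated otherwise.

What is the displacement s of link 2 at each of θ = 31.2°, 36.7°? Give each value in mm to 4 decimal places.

segment 1 (0° to 27°, cycloidal, h = 13) is passed completely: s = 0.0000 + (13) = 13.0000
θ = 31.2° falls in segment 2 (27° to 69.6°, simple-harmonic, h = 6): β = 31.2 − 27 = 4.2°, B = 42.6°; Δs = 6/2·(1 − cos(π·0.0986)) = 0.1428; s = 13.0000 + 0.1428 = 13.1428
θ = 36.7° falls in segment 2 (27° to 69.6°, simple-harmonic, h = 6): β = 36.7 − 27 = 9.7°, B = 42.6°; Δs = 6/2·(1 − cos(π·0.2277)) = 0.7354; s = 13.0000 + 0.7354 = 13.7354

θ=31.2°: 13.1428
θ=36.7°: 13.7354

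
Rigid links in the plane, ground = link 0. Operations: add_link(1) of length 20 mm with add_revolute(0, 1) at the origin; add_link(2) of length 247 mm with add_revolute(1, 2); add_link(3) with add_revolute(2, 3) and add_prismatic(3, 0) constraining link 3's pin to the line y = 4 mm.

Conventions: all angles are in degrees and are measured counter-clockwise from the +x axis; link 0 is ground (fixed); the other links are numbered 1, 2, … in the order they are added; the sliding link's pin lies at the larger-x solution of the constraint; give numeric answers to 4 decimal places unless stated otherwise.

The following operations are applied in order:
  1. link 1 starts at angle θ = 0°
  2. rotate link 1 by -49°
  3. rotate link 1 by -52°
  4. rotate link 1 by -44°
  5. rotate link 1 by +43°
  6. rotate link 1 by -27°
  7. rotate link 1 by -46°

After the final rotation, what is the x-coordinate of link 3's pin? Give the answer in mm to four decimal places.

geometry: r = 20 mm, L = 247 mm, e = 4 mm; θ starts at 0°
rotate link 1 by -49°: θ ← 0° -49° = -49°
rotate link 1 by -52°: θ ← -49° -52° = -101°
rotate link 1 by -44°: θ ← -101° -44° = -145°
rotate link 1 by +43°: θ ← -145° +43° = -102°
rotate link 1 by -27°: θ ← -102° -27° = -129°
rotate link 1 by -46°: θ ← -129° -46° = -175°
crank pin P = (r cos θ, r sin θ) = (-19.923894, -1.743115)
h = r sin θ − e = -1.743115 − 4 = -5.743115
x = r cos θ + √(L² − h²) = -19.923894 + 246.933223 = 227.009329

227.0093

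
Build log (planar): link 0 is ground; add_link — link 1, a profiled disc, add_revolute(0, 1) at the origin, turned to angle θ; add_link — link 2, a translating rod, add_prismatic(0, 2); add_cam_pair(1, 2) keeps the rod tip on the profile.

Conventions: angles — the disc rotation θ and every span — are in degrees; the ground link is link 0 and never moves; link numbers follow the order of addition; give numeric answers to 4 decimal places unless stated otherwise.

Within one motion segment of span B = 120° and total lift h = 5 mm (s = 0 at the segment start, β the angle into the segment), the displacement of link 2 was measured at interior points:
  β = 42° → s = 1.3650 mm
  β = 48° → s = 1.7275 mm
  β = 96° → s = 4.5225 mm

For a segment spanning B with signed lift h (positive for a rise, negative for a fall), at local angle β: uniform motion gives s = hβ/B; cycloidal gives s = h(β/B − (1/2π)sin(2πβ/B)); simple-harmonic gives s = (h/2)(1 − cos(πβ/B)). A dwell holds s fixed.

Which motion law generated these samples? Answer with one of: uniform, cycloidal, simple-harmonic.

candidates at β/B = r: uniform s = h·r (linear in β); cycloidal s = h·(r − sin(2πr)/(2π)); simple-harmonic s = (h/2)(1 − cos(πr))
β=42°: printed 1.3650 | uniform 1.7500, cycloidal 1.1062, simple-harmonic 1.3650
β=48°: printed 1.7275 | uniform 2.0000, cycloidal 1.5323, simple-harmonic 1.7275
β=96°: printed 4.5225 | uniform 4.0000, cycloidal 4.7568, simple-harmonic 4.5225
only one law matches every sample → simple-harmonic

simple-harmonic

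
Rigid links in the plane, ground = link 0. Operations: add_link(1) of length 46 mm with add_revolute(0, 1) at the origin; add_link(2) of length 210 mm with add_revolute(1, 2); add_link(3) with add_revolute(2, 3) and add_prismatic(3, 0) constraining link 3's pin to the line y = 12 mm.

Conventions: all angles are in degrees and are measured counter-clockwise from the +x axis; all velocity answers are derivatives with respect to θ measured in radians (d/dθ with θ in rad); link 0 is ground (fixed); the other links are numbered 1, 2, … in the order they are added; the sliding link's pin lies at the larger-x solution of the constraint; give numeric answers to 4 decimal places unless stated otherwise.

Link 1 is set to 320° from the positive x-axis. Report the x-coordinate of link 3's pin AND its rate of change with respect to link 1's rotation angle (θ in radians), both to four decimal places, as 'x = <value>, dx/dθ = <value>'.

geometry: r = 46 mm, L = 210 mm, e = 12 mm
crank pin P = (r cos θ, r sin θ) = (35.238044, -29.568230)
h = r sin θ − e = -29.568230 − 12 = -41.568230
x = r cos θ + √(L² − h²) = 35.238044 + 205.844801 = 241.082846
dx/dθ = −r sin θ − h·r cos θ/√(L² − h²) (θ in radians; h = -41.568230) = 36.684189

x = 241.0828, dx/dθ = 36.6842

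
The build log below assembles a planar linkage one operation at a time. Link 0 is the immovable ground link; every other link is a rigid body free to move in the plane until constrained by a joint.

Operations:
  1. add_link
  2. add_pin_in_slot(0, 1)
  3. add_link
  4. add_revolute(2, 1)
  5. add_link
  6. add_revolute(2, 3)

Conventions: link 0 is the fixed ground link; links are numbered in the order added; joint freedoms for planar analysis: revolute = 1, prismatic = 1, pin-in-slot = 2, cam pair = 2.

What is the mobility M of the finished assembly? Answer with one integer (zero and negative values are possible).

L=1 J1=0 J2=0
add link → L=2 J1=0 J2=0
PS@0,1 dof=2 J2 → L=2 J1=0 J2=1
add link → L=3 J1=0 J2=1
R@2,1 dof=1 J1 → L=3 J1=1 J2=1
add link → L=4 J1=1 J2=1
R@2,3 dof=1 J1 → L=4 J1=2 J2=1
M=3(L−1)−2J1−J2=3·3−2·2−1=4

M = 4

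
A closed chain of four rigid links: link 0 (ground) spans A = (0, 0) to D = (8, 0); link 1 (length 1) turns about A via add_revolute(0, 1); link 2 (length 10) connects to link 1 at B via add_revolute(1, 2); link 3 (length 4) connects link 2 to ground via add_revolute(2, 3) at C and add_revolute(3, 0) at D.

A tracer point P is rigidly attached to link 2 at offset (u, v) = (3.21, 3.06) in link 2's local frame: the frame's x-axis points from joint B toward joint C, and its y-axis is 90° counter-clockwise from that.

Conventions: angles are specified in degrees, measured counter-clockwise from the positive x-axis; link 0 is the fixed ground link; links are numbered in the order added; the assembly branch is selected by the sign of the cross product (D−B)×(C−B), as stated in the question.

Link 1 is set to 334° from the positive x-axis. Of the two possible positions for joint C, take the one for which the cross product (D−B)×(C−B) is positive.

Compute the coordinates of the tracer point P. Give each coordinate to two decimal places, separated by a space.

A=(0,0), D=(8.00,0)
B = A + 1.00·(cos334°, sin334°) = (0.8988, -0.4384)
|BD| = 7.1147
circle(B,10.00) ∩ circle(D,4.00): a=9.4606, h=3.2399
  candidates: C₊=(10.1418,3.3783) cross=23.051; C₋=(10.5411,-3.0892) cross=-23.051
  branch + wants cross > 0 → take C=(10.1418,3.3783) (cross=23.051)
ex = (C−B)/|BC| = (0.9243,0.3817); ey = (-0.3817,0.9243)
P = B + 3.21·ex + 3.06·ey = (2.6979,3.6151)

2.70 3.62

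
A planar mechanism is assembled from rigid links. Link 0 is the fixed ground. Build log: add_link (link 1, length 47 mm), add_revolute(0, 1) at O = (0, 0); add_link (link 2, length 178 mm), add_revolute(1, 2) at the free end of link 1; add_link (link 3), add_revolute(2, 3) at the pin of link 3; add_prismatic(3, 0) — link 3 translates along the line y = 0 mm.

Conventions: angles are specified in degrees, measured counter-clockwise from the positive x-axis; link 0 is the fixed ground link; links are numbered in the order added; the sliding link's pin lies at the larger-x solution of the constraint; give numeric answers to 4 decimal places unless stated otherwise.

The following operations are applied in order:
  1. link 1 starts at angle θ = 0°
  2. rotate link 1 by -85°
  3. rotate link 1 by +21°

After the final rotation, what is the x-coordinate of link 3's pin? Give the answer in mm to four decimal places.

geometry: r = 47 mm, L = 178 mm, e = 0 mm; θ starts at 0°
rotate link 1 by -85°: θ ← 0° -85° = -85°
rotate link 1 by +21°: θ ← -85° +21° = -64°
crank pin P = (r cos θ, r sin θ) = (20.603444, -42.243320)
h = r sin θ − e = -42.243320 − 0 = -42.243320
x = r cos θ + √(L² − h²) = 20.603444 + 172.914724 = 193.518168

193.5182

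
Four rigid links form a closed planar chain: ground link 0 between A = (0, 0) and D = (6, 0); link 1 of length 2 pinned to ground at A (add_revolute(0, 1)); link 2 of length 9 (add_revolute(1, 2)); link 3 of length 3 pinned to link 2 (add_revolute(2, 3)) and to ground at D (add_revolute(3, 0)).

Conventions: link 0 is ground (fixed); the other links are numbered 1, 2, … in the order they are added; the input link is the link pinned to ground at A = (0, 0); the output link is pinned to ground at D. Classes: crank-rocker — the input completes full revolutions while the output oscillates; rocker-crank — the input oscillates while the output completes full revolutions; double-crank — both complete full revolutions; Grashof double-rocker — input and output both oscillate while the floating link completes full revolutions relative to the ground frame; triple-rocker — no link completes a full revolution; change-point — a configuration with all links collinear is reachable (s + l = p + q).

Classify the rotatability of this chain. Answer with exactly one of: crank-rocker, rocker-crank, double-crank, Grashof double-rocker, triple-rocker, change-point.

lengths: ground=6, input=2, coupler=9, output=3
sorted: s=2 (shortest), l=9 (longest), p+q=9
s + l = 11 vs p + q = 9
s + l > p + q → non-Grashof → no link fully rotates → triple-rocker

triple-rocker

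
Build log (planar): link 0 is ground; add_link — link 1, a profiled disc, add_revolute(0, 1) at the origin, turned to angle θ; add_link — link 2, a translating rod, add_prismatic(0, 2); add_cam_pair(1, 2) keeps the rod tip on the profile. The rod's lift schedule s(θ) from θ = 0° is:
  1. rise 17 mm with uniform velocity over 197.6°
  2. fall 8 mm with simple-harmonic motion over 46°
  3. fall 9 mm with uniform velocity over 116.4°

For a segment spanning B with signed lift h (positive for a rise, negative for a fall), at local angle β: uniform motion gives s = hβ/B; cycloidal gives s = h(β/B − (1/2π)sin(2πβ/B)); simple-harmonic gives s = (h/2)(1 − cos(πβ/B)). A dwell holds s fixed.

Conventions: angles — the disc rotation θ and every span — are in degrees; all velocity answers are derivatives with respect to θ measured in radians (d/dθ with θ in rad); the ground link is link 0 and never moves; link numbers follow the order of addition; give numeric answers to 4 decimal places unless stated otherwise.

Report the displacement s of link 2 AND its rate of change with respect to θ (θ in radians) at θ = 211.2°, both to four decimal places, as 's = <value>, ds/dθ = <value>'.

seg 1 [0°–197.6°] uniform, h=17: full span → s += 17 → s = 17.0000
seg 2 [197.6°–243.6°] simple-harmonic, h=-8: θ=211.2° here. β=13.6, B=46. -8/2·(1 − cos(π·0.2957)) = -1.6049 → s = 15.3951
velocity in seg [197.6°–243.6°] (simple-harmonic), θ in radians: β = 13.6° = 0.2374 rad, B = 46° = 0.8029 rad; ds/dθ = (πh/(2B)) sin(πβ/B) = (π·(-8)/(2·0.8029)) sin(π·0.2957) = -12.536032 mm/rad

s = 15.3951, ds/dθ = -12.5360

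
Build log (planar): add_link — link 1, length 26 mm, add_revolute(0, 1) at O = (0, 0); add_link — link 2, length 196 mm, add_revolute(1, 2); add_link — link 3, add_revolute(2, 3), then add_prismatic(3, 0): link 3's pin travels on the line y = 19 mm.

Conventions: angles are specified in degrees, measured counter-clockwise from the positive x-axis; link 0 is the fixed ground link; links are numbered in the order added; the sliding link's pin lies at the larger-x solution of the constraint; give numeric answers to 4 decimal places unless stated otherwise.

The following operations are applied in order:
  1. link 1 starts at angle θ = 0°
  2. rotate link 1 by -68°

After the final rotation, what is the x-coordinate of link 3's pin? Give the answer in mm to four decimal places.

geometry: r = 26 mm, L = 196 mm, e = 19 mm; θ starts at 0°
rotate link 1 by -68°: θ ← 0° -68° = -68°
crank pin P = (r cos θ, r sin θ) = (9.739771, -24.106780)
h = r sin θ − e = -24.106780 − 19 = -43.106780
x = r cos θ + √(L² − h²) = 9.739771 + 191.200956 = 200.940727

200.9407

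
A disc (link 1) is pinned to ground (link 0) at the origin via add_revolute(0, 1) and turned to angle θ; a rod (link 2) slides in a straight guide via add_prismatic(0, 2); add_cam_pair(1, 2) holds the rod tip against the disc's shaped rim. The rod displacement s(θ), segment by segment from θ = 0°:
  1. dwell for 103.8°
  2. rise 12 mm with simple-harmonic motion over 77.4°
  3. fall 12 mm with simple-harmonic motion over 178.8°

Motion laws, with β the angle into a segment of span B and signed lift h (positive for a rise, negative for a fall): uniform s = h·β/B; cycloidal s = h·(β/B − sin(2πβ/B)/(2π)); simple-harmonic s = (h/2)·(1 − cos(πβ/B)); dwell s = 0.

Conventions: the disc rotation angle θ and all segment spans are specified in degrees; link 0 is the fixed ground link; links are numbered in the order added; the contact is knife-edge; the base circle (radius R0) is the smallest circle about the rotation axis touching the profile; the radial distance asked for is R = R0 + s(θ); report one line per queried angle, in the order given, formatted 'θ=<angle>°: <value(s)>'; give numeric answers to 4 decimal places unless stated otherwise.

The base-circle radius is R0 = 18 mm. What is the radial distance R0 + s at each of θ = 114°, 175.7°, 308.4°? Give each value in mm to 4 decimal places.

segment 1 (0° to 103.8°, dwell): s unchanged at 0.0000
θ = 114° falls in segment 2 (103.8° to 181.2°, simple-harmonic, h = 12): β = 114 − 103.8 = 10.2°, B = 77.4°; Δs = 12/2·(1 − cos(π·0.1318)) = 0.5069; s = 0.0000 + 0.5069 = 0.5069
θ = 175.7° falls in segment 2 (103.8° to 181.2°, simple-harmonic, h = 12): β = 175.7 − 103.8 = 71.9°, B = 77.4°; Δs = 12/2·(1 − cos(π·0.9289)) = 11.8511; s = 0.0000 + 11.8511 = 11.8511
segment 2 (103.8° to 181.2°, simple-harmonic, h = 12) is passed completely: s = 0.0000 + (12) = 12.0000
θ = 308.4° falls in segment 3 (181.2° to 360°, simple-harmonic, h = -12): β = 308.4 − 181.2 = 127.2°, B = 178.8°; Δs = -12/2·(1 − cos(π·0.7114)) = -9.6984; s = 12.0000 − 9.6984 = 2.3016
θ=114°: R = R0 + s = 18 + 0.5069 = 18.5069
θ=175.7°: R = R0 + s = 18 + 11.8511 = 29.8511
θ=308.4°: R = R0 + s = 18 + 2.3016 = 20.3016

θ=114°: 18.5069
θ=175.7°: 29.8511
θ=308.4°: 20.3016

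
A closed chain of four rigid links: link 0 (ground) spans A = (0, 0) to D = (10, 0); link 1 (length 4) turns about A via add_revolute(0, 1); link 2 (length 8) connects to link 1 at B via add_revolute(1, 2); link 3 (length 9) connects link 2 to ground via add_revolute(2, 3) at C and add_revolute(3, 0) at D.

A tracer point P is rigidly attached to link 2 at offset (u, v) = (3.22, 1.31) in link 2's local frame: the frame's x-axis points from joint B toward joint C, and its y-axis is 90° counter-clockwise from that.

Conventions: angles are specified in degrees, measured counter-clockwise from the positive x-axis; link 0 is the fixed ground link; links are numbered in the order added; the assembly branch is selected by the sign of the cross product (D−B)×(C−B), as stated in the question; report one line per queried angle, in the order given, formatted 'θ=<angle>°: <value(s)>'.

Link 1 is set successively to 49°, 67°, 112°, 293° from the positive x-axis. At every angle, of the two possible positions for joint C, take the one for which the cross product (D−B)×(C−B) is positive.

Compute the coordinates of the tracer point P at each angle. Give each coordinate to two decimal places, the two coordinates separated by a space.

A=(0,0), D=(10.00,0)
θ=49°: B = A + 4.00·(cos49°, sin49°) = (2.6242, 3.0188)
θ=49°: |BD| = 7.9696
θ=49°: circle(B,8.00) ∩ circle(D,9.00): a=2.9183, h=7.4487
θ=49°:   candidates: C₊=(8.1466,8.8071) cross=59.364; C₋=(2.5035,-4.9803) cross=-59.364
θ=49°:   branch + wants cross > 0 → take C=(8.1466,8.8071) (cross=59.364)
θ=49°: ex = (C−B)/|BC| = (0.6903,0.7235); ey = (-0.7235,0.6903)
θ=49°: P = B + 3.22·ex + 1.31·ey = (3.8991,6.2529)
θ=67°: B = A + 4.00·(cos67°, sin67°) = (1.5629, 3.6820)
θ=67°: |BD| = 9.2055
θ=67°: circle(B,8.00) ∩ circle(D,9.00): a=3.6794, h=7.1037
θ=67°:   candidates: C₊=(7.7765,8.7210) cross=65.393; C₋=(2.0939,-4.3003) cross=-65.393
θ=67°:   branch + wants cross > 0 → take C=(7.7765,8.7210) (cross=65.393)
θ=67°: ex = (C−B)/|BC| = (0.7767,0.6299); ey = (-0.6299,0.7767)
θ=67°: P = B + 3.22·ex + 1.31·ey = (3.2388,6.7277)
θ=112°: B = A + 4.00·(cos112°, sin112°) = (-1.4984, 3.7087)
θ=112°: |BD| = 12.0817
θ=112°: circle(B,8.00) ∩ circle(D,9.00): a=5.3373, h=5.9593
θ=112°:   candidates: C₊=(5.4105,7.7419) cross=71.998; C₋=(1.7519,-3.6012) cross=-71.998
θ=112°:   branch + wants cross > 0 → take C=(5.4105,7.7419) (cross=71.998)
θ=112°: ex = (C−B)/|BC| = (0.8636,0.5041); ey = (-0.5041,0.8636)
θ=112°: P = B + 3.22·ex + 1.31·ey = (0.6220,6.4634)
θ=293°: B = A + 4.00·(cos293°, sin293°) = (1.5629, -3.6820)
θ=293°: |BD| = 9.2055
θ=293°: circle(B,8.00) ∩ circle(D,9.00): a=3.6794, h=7.1037
θ=293°:   candidates: C₊=(2.0939,4.3003) cross=65.393; C₋=(7.7765,-8.7210) cross=-65.393
θ=293°:   branch + wants cross > 0 → take C=(2.0939,4.3003) (cross=65.393)
θ=293°: ex = (C−B)/|BC| = (0.0664,0.9978); ey = (-0.9978,0.0664)
θ=293°: P = B + 3.22·ex + 1.31·ey = (0.4695,-0.3822)

θ=49°: 3.90 6.25
θ=67°: 3.24 6.73
θ=112°: 0.62 6.46
θ=293°: 0.47 -0.38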